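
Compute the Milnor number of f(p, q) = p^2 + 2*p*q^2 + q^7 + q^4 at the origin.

The Hessian of f at 0 has rank 1. Corank 1: A-series; mu = 6 gives A_6.

6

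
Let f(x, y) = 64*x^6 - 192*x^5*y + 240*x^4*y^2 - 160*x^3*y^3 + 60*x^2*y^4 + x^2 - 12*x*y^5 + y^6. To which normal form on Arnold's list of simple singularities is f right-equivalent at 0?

A_{5}

The Hessian of f at 0 is [[2, 0], [0, 0]] with rank 1, so corank 1. A Groebner basis of the Jacobian ideal J(f) in C{x,y} is {y^5, x}; counting standard monomials gives mu = 5. Corank 1: A-series; mu = 5 gives A_5.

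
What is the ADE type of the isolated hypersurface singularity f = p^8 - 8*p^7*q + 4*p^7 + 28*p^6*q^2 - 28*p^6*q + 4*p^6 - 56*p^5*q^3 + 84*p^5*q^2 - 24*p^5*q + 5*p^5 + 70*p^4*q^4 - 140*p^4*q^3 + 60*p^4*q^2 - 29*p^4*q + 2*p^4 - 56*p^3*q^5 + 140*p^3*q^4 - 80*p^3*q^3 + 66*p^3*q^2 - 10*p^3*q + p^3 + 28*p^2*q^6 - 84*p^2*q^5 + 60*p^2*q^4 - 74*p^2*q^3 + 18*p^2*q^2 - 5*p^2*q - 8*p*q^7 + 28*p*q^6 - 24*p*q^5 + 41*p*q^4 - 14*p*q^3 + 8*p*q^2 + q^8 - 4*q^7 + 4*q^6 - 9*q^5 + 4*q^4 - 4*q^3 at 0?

The Hessian of f at 0 has rank 0. Corank 2; j^3 = (p - 2*q)^2*(p - q) has shape L^2 M (L != M), so D-series; mu = 9 gives D_9.

D_9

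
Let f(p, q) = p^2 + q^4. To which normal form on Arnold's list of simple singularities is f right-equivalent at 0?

The Hessian of f at 0 has rank 1. Corank 1: A-series; mu = 3 gives A_3.

A3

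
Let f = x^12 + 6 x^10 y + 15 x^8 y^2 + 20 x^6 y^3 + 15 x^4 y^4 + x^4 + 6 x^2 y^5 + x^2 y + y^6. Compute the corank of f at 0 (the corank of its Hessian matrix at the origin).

Hessian at 0 has rank 0.

2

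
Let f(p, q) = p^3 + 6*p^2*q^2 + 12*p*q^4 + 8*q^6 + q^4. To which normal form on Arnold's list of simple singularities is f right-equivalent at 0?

E6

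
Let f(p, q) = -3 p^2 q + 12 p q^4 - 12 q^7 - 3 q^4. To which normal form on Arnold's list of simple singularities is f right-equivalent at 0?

D5

The Hessian of f at 0 is [[0, 0], [0, 0]] with rank 0, so corank 2. A Groebner basis of the Jacobian ideal J(f) in C{p,q} is {p^3, p^2/4 + q^3, p*q}; counting standard monomials gives mu = 5. Corank 2; j^3 = -3*p^2*q has shape L^2 M (L != M), so D-series; mu = 5 gives D_5.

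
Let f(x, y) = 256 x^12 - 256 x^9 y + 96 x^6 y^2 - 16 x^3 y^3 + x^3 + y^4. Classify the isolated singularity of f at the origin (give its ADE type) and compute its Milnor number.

Type E_{6}, Milnor number mu = 6.

The Hessian of f at 0 is [[0, 0], [0, 0]] with rank 0, so corank 2. A Groebner basis of the Jacobian ideal J(f) in C{x,y} is {y^3, x^2}; counting standard monomials gives mu = 6. Corank 2; j^3 = x^3 is a perfect cube, so E-series; the 4-jet and mu = 6 give E_6.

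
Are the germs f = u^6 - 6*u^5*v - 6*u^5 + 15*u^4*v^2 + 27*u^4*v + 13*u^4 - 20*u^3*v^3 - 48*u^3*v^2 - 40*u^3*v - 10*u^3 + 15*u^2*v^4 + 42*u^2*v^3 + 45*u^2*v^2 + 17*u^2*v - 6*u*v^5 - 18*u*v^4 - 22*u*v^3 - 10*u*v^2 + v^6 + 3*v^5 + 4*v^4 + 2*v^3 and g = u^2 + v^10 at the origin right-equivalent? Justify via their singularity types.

No.

The Hessian of f at 0 has rank 0. Corank 2; j^3 = -(2*u - v)*(5*u^2 - 6*u*v + 2*v^2) splits into three distinct lines over C (the quadratic factor has nonzero discriminant), so D_4. The Hessian of g at 0 has rank 1. Corank 1: A-series; mu = 9 gives A_9. f is D_4 but g is A_9, hence not right-equivalent.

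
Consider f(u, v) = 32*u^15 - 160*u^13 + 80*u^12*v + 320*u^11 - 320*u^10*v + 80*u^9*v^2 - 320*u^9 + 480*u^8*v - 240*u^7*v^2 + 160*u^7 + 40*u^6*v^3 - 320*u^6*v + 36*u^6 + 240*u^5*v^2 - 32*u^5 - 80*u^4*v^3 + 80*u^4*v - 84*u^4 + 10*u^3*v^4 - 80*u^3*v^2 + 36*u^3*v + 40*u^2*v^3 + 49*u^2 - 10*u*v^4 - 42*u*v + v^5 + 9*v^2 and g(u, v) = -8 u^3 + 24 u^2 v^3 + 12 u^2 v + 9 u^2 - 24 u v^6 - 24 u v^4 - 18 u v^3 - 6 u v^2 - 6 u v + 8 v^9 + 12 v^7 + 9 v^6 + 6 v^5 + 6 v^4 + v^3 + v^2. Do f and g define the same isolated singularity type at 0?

No.

The Hessian of f at 0 has rank 1. Corank 1: A-series; mu = 4 gives A_4. The Hessian of g at 0 has rank 1. Corank 1: A-series; mu = 2 gives A_2. f is A_4 but g is A_2, hence not right-equivalent.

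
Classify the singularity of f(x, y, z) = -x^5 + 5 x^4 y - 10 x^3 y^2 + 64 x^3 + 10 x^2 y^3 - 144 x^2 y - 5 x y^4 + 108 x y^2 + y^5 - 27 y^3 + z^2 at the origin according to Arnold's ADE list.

E8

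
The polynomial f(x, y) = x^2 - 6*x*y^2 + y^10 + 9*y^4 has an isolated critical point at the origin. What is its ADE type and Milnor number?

Type A_{9}, Milnor number mu = 9.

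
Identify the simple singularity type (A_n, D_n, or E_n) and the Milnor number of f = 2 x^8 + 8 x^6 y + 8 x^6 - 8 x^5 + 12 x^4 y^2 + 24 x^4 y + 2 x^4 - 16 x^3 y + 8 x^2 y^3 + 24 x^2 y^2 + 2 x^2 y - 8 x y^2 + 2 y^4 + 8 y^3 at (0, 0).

Type D_{5}, Milnor number mu = 5.

The Hessian of f at 0 has rank 0. Corank 2; j^3 = 2*y*(x - 2*y)^2 has shape L^2 M (L != M), so D-series; mu = 5 gives D_5.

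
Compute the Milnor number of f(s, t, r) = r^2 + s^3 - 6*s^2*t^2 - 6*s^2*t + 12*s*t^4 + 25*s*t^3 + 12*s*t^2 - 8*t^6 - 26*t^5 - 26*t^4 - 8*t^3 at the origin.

7

The Hessian of f at 0 has rank 1. Corank 2; j^3 = (s - 2*t)^3 is a perfect cube, so E-series; the 4-jet and mu = 7 give E_7.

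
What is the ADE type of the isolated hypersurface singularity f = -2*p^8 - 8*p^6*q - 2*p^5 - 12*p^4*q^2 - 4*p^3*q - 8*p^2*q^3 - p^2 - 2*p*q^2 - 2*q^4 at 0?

The Hessian of f at 0 is [[-2, 0], [0, 0]] with rank 1, so corank 1. A Groebner basis of the Jacobian ideal J(f) in C{p,q} is {p^2, p*q, p + q^2}; counting standard monomials gives mu = 3. Corank 1: A-series; mu = 3 gives A_3.

A_3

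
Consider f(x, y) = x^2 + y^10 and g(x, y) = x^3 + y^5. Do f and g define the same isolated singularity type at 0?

The Hessian of f at 0 has rank 1. Corank 1: A-series; mu = 9 gives A_9. The Hessian of g at 0 has rank 0. Corank 2; j^3 = x^3 is a perfect cube, so E-series; the 5-jet and mu = 8 give E_8. f is A_9 but g is E_8, hence not right-equivalent.

No.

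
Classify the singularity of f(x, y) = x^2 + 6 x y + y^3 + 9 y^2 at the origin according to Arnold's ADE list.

The Hessian of f at 0 is [[2, 6], [6, 18]] with rank 1, so corank 1. A Groebner basis of the Jacobian ideal J(f) in C{x,y} is {y^2, x + 3*y}; counting standard monomials gives mu = 2. Corank 1: A-series; mu = 2 gives A_2.

A_{2}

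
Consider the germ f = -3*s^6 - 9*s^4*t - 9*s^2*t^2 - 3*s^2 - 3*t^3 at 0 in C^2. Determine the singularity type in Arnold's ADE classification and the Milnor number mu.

Type A_{2}, Milnor number mu = 2.

The Hessian of f at 0 has rank 1. Corank 1: A-series; mu = 2 gives A_2.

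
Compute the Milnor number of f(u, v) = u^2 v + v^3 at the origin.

4

The Hessian of f at 0 has rank 0. Corank 2; j^3 = v*(u^2 + v^2) splits into three distinct lines over C (the quadratic factor has nonzero discriminant), so D_4.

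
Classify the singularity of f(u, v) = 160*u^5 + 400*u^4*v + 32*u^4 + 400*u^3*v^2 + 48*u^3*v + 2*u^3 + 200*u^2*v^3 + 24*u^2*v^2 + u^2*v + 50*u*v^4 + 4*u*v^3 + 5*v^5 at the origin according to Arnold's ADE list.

D_6

The Hessian of f at 0 has rank 0. Corank 2; j^3 = u^2*(2*u + v) has shape L^2 M (L != M), so D-series; mu = 6 gives D_6.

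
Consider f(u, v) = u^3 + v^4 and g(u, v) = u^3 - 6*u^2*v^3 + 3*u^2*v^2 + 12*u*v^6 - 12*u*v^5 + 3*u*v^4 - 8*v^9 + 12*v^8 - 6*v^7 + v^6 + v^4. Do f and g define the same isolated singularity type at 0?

Yes.

The Hessian of f at 0 has rank 0. Corank 2; j^3 = u^3 is a perfect cube, so E-series; the 4-jet and mu = 6 give E_6. The Hessian of g at 0 has rank 0. Corank 2; j^3 = u^3 is a perfect cube, so E-series; the 4-jet and mu = 6 give E_6. Both have type E_6, hence right-equivalent.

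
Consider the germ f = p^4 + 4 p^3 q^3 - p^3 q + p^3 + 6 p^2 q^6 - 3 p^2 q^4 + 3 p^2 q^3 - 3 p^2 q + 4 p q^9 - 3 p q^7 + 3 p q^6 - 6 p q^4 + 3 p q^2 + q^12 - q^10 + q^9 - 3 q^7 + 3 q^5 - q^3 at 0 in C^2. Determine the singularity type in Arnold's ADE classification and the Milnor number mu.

Type E_7, Milnor number mu = 7.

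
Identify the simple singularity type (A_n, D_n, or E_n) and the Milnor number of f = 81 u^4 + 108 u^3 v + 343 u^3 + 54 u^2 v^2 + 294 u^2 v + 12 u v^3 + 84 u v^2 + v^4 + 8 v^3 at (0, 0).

The Hessian of f at 0 has rank 0. Corank 2; j^3 = (7*u + 2*v)^3 is a perfect cube, so E-series; the 4-jet and mu = 6 give E_6.

Type E6, Milnor number mu = 6.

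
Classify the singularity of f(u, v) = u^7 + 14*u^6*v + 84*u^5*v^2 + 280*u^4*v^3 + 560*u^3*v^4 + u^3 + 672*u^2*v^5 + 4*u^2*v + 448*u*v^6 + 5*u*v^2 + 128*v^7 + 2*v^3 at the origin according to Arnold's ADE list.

D_8

The Hessian of f at 0 has rank 0. Corank 2; j^3 = (u + v)^2*(u + 2*v) has shape L^2 M (L != M), so D-series; mu = 8 gives D_8.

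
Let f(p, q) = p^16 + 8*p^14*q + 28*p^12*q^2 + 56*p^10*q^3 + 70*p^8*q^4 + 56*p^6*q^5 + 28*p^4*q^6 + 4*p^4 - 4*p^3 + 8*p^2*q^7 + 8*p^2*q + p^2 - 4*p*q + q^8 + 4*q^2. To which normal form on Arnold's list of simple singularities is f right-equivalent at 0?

The Hessian of f at 0 has rank 1. Corank 1: A-series; mu = 7 gives A_7.

A_{7}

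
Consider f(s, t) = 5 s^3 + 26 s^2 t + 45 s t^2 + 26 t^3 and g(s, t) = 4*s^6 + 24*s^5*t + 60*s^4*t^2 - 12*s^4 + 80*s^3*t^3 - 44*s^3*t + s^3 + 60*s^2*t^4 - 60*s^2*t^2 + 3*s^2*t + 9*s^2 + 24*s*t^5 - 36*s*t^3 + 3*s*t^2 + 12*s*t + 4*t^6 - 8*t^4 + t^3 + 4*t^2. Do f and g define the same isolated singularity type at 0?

The Hessian of f at 0 has rank 0. Corank 2; j^3 = (s + 2*t)*(5*s^2 + 16*s*t + 13*t^2) splits into three distinct lines over C (the quadratic factor has nonzero discriminant), so D_4. The Hessian of g at 0 has rank 1. Corank 1: A-series; mu = 2 gives A_2. f is D_4 but g is A_2, hence not right-equivalent.

No.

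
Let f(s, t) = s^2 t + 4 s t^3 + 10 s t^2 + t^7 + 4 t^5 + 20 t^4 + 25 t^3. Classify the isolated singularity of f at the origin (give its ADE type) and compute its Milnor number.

Type D_{8}, Milnor number mu = 8.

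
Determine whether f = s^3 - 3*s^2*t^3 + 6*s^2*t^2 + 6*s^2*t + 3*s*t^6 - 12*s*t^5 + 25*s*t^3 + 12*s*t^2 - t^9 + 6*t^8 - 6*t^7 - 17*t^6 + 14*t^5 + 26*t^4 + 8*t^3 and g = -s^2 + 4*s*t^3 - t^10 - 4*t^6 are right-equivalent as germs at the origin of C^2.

No.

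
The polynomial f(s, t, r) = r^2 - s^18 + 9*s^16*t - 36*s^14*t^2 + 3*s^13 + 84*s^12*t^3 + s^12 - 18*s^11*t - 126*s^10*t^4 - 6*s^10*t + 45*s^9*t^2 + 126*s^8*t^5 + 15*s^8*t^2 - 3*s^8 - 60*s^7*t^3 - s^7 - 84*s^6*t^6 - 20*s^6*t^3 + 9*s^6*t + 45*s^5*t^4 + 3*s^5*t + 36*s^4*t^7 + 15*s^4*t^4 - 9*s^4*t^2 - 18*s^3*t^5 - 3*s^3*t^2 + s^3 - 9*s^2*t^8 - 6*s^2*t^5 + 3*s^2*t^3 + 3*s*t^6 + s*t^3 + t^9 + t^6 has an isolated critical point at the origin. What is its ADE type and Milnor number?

The Hessian of f at 0 has rank 1. Corank 2; j^3 = s^3 is a perfect cube, so E-series; the 4-jet and mu = 7 give E_7.

Type E7, Milnor number mu = 7.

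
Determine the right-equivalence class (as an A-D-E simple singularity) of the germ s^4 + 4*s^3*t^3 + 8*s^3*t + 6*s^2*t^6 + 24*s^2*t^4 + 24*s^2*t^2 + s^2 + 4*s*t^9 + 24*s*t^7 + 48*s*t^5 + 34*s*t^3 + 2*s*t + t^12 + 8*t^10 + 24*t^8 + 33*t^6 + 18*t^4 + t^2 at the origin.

The Hessian of f at 0 has rank 1. Corank 1: A-series; mu = 3 gives A_3.

A3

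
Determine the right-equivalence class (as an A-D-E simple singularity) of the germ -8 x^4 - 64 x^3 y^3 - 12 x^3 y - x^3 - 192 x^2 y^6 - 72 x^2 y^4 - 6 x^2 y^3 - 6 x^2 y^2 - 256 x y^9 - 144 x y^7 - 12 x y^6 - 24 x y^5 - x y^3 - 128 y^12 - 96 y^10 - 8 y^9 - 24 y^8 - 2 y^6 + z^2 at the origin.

E_{7}

The Hessian of f at 0 has rank 1. Corank 2; j^3 = -x^3 is a perfect cube, so E-series; the 4-jet and mu = 7 give E_7.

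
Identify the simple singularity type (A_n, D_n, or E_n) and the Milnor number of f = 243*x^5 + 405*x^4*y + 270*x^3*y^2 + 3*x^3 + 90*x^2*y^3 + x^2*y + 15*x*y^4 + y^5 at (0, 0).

The Hessian of f at 0 has rank 0. Corank 2; j^3 = x^2*(3*x + y) has shape L^2 M (L != M), so D-series; mu = 6 gives D_6.

Type D6, Milnor number mu = 6.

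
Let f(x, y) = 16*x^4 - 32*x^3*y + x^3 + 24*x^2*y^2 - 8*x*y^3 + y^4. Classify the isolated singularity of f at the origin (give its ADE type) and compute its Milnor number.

Type E_{6}, Milnor number mu = 6.

The Hessian of f at 0 has rank 0. Corank 2; j^3 = x^3 is a perfect cube, so E-series; the 4-jet and mu = 6 give E_6.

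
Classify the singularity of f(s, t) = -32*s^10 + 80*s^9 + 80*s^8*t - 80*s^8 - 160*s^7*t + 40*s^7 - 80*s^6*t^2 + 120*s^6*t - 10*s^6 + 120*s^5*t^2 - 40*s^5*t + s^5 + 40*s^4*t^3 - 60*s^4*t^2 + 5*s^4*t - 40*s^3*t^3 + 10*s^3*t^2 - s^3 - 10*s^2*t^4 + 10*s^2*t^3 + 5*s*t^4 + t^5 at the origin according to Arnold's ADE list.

E_{8}

The Hessian of f at 0 is [[0, 0], [0, 0]] with rank 0, so corank 2. A Groebner basis of the Jacobian ideal J(f) in C{s,t} is {t^5, s*t^3 + t^4/4, s^2}; counting standard monomials gives mu = 8. Corank 2; j^3 = -s^3 is a perfect cube, so E-series; the 5-jet and mu = 8 give E_8.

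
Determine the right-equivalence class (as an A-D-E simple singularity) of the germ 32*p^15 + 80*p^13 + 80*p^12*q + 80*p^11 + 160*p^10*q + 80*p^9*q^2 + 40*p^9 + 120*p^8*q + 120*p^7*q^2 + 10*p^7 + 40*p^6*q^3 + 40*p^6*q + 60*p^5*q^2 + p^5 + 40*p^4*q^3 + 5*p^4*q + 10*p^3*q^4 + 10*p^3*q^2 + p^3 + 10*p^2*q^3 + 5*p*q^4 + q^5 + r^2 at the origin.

E_{8}

The Hessian of f at 0 has rank 1. Corank 2; j^3 = p^3 is a perfect cube, so E-series; the 5-jet and mu = 8 give E_8.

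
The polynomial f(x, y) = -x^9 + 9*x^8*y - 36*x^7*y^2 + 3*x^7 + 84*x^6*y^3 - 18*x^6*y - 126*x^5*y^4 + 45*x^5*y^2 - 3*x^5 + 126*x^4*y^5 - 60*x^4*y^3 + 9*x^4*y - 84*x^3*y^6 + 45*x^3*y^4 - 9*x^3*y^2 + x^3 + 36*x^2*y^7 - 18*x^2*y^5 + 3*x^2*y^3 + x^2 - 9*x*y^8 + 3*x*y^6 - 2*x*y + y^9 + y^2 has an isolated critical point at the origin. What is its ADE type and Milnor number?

The Hessian of f at 0 is [[2, -2], [-2, 2]] with rank 1, so corank 1. A Groebner basis of the Jacobian ideal J(f) in C{x,y} is {y^2, x - y}; counting standard monomials gives mu = 2. Corank 1: A-series; mu = 2 gives A_2.

Type A_{2}, Milnor number mu = 2.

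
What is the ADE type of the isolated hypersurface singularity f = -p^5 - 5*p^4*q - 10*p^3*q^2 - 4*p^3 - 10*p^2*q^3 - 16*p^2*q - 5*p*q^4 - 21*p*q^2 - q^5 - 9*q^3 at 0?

The Hessian of f at 0 is [[0, 0], [0, 0]] with rank 0, so corank 2. A Groebner basis of the Jacobian ideal J(f) in C{p,q} is {32*p*q/5 + q^4 + 48*q^2/5, p*q^2 + 3*q^3/2, p^2 + 5*p*q/2 + 3*q^2/2}; counting standard monomials gives mu = 6. Corank 2; j^3 = -(p + q)*(2*p + 3*q)^2 has shape L^2 M (L != M), so D-series; mu = 6 gives D_6.

D_6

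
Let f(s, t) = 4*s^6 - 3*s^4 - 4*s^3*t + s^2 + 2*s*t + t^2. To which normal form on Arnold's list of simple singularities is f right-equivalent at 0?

The Hessian of f at 0 has rank 1. Corank 1: A-series; mu = 3 gives A_3.

A_{3}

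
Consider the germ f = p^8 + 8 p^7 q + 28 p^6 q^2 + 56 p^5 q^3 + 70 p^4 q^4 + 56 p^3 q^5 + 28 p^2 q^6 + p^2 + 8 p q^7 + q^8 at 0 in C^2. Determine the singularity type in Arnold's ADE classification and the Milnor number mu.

The Hessian of f at 0 has rank 1. Corank 1: A-series; mu = 7 gives A_7.

Type A_7, Milnor number mu = 7.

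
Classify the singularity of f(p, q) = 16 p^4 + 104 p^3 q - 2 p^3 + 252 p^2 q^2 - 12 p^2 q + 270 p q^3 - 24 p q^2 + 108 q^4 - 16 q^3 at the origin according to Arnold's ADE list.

The Hessian of f at 0 is [[0, 0], [0, 0]] with rank 0, so corank 2. A Groebner basis of the Jacobian ideal J(f) in C{p,q} is {3*p^2/4 + 3*p*q + q^4 + q^3/4 + 3*q^2, p^3 - 21*p^2/2 - 42*p*q + 9*q^3/2 - 42*q^2, p^2*q + 15*p^2/4 + 15*p*q - 11*q^3/4 + 15*q^2, -p^2 + p*q^2 - 4*p*q + 5*q^3/3 - 4*q^2}; counting standard monomials gives mu = 7. Corank 2; j^3 = -2*(p + 2*q)^3 is a perfect cube, so E-series; the 4-jet and mu = 7 give E_7.

E_{7}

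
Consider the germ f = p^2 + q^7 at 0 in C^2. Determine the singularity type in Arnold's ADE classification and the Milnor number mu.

The Hessian of f at 0 is [[2, 0], [0, 0]] with rank 1, so corank 1. A Groebner basis of the Jacobian ideal J(f) in C{p,q} is {q^6, p}; counting standard monomials gives mu = 6. Corank 1: A-series; mu = 6 gives A_6.

Type A_{6}, Milnor number mu = 6.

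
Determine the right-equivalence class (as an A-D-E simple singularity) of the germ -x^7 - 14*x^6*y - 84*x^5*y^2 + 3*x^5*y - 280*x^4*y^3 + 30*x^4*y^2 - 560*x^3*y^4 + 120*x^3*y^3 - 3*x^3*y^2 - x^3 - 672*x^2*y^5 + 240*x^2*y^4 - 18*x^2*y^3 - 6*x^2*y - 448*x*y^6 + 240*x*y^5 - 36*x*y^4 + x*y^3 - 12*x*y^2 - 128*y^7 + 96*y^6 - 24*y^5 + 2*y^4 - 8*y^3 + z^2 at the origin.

E_7

The Hessian of f at 0 is [[0, 0, 0], [0, 0, 0], [0, 0, 2]] with rank 1, so corank 2. A Groebner basis of the Jacobian ideal J(f) in C{x,y,z} is {x^3 + 6*x^2*y - 48*x^2 - 192*x*y - 192*y^2, 6*x^2 + x*y^2 + 24*x*y + 24*y^2, -3*x^2 - 12*x*y + y^3 - 12*y^2, z}; counting standard monomials gives mu = 7. Corank 2; j^3 = -(x + 2*y)^3 is a perfect cube, so E-series; the 4-jet and mu = 7 give E_7.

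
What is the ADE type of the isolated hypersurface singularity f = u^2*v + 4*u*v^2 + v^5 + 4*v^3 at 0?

D_{6}

The Hessian of f at 0 is [[0, 0], [0, 0]] with rank 0, so corank 2. A Groebner basis of the Jacobian ideal J(f) in C{u,v} is {u^2/5 + v^4 - 4*v^2/5, u^3 + 8*v^3, u*v + 2*v^2}; counting standard monomials gives mu = 6. Corank 2; j^3 = v*(u + 2*v)^2 has shape L^2 M (L != M), so D-series; mu = 6 gives D_6.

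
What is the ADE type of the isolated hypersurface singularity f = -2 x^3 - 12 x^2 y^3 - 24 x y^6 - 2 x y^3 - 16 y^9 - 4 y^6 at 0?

E_7

The Hessian of f at 0 has rank 0. Corank 2; j^3 = -2*x^3 is a perfect cube, so E-series; the 4-jet and mu = 7 give E_7.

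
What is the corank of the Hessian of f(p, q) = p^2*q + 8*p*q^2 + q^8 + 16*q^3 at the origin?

Hessian at 0 has rank 0.

2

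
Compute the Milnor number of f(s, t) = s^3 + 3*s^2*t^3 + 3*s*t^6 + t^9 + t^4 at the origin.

The Hessian of f at 0 has rank 0. Corank 2; j^3 = s^3 is a perfect cube, so E-series; the 4-jet and mu = 6 give E_6.

6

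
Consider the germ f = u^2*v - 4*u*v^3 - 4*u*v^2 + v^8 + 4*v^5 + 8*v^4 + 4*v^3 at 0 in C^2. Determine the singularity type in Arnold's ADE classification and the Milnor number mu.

The Hessian of f at 0 has rank 0. Corank 2; j^3 = v*(u - 2*v)^2 has shape L^2 M (L != M), so D-series; mu = 9 gives D_9.

Type D_9, Milnor number mu = 9.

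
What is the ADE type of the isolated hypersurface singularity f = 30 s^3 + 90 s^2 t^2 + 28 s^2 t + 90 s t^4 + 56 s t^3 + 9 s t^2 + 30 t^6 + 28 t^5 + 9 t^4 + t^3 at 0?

The Hessian of f at 0 is [[0, 0], [0, 0]] with rank 0, so corank 2. A Groebner basis of the Jacobian ideal J(f) in C{s,t} is {t^3, s^2 - 3*t^2/26, s*t + 9*t^2/26}; counting standard monomials gives mu = 4. Corank 2; j^3 = (3*s + t)*(10*s^2 + 6*s*t + t^2) splits into three distinct lines over C (the quadratic factor has nonzero discriminant), so D_4.

D_4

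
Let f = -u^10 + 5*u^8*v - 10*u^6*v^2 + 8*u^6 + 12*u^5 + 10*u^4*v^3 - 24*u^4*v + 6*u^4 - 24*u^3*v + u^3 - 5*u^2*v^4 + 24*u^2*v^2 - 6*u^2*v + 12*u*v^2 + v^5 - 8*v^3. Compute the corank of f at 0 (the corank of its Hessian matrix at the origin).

2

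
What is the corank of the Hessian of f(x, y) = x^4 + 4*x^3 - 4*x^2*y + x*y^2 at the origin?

2

Hessian at 0 has rank 0.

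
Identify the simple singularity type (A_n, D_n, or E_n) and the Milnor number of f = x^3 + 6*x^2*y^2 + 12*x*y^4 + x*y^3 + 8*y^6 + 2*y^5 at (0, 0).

The Hessian of f at 0 has rank 0. Corank 2; j^3 = x^3 is a perfect cube, so E-series; the 4-jet and mu = 7 give E_7.

Type E_7, Milnor number mu = 7.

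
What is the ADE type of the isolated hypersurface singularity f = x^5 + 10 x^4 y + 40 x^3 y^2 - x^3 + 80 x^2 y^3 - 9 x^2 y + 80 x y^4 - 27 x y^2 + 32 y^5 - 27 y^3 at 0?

E8

The Hessian of f at 0 has rank 0. Corank 2; j^3 = -(x + 3*y)^3 is a perfect cube, so E-series; the 5-jet and mu = 8 give E_8.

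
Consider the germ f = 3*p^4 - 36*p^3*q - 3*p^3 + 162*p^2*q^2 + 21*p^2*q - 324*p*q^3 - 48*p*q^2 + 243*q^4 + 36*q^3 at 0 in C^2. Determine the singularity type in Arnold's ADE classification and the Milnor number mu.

Type D_{5}, Milnor number mu = 5.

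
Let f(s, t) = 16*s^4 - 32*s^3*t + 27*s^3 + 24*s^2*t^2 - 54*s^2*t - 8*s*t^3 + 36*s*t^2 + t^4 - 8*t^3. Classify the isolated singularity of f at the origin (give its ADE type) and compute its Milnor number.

Type E_{6}, Milnor number mu = 6.

The Hessian of f at 0 has rank 0. Corank 2; j^3 = (3*s - 2*t)^3 is a perfect cube, so E-series; the 4-jet and mu = 6 give E_6.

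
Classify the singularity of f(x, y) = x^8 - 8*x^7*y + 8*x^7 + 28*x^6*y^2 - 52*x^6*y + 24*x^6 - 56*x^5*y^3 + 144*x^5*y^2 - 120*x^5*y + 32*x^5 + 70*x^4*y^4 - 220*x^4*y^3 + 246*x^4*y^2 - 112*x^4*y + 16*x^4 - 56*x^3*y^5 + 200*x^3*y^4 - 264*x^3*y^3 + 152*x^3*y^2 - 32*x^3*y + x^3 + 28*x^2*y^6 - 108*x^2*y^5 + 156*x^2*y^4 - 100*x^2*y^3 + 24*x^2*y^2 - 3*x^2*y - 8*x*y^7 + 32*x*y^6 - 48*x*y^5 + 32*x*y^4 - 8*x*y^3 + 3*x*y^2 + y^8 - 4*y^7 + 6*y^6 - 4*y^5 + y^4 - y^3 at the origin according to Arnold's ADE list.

The Hessian of f at 0 is [[0, 0], [0, 0]] with rank 0, so corank 2. A Groebner basis of the Jacobian ideal J(f) in C{x,y} is {y^4, x*y^2 - 5*y^3/6, x^2 - 2*x*y + y^2}; counting standard monomials gives mu = 6. Corank 2; j^3 = (x - y)^3 is a perfect cube, so E-series; the 4-jet and mu = 6 give E_6.

E_6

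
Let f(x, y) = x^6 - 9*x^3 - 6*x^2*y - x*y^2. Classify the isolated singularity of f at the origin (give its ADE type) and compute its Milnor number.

Type D_{7}, Milnor number mu = 7.

The Hessian of f at 0 has rank 0. Corank 2; j^3 = -x*(3*x + y)^2 has shape L^2 M (L != M), so D-series; mu = 7 gives D_7.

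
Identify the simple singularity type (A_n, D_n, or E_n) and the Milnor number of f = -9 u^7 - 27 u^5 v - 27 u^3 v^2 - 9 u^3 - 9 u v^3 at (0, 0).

The Hessian of f at 0 has rank 0. Corank 2; j^3 = -9*u^3 is a perfect cube, so E-series; the 4-jet and mu = 7 give E_7.

Type E_7, Milnor number mu = 7.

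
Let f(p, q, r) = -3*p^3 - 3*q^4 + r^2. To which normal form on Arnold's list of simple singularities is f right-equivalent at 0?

E6

The Hessian of f at 0 is [[0, 0, 0], [0, 0, 0], [0, 0, 2]] with rank 1, so corank 2. A Groebner basis of the Jacobian ideal J(f) in C{p,q,r} is {q^3, p^2, r}; counting standard monomials gives mu = 6. Corank 2; j^3 = -3*p^3 is a perfect cube, so E-series; the 4-jet and mu = 6 give E_6.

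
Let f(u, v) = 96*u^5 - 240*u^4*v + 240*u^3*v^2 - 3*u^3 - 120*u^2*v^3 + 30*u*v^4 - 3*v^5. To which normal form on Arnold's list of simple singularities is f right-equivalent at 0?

The Hessian of f at 0 has rank 0. Corank 2; j^3 = -3*u^3 is a perfect cube, so E-series; the 5-jet and mu = 8 give E_8.

E8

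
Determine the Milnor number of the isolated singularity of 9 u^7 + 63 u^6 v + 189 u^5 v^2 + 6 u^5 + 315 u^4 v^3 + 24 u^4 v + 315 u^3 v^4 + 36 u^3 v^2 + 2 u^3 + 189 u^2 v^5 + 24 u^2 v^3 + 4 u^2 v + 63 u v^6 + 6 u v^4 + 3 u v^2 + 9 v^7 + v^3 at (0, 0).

The Hessian of f at 0 has rank 0. Corank 2; j^3 = (u + v)*(2*u^2 + 2*u*v + v^2) splits into three distinct lines over C (the quadratic factor has nonzero discriminant), so D_4.

4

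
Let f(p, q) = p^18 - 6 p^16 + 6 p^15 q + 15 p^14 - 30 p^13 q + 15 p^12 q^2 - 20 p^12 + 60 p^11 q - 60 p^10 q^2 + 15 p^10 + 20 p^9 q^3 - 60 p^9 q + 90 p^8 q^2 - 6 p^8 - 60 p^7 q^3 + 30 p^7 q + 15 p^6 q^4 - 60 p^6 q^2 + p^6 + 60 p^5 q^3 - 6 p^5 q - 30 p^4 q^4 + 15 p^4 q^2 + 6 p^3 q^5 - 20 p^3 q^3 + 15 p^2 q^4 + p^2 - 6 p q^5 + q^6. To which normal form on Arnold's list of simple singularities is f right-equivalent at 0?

The Hessian of f at 0 is [[2, 0], [0, 0]] with rank 1, so corank 1. A Groebner basis of the Jacobian ideal J(f) in C{p,q} is {q^5, p}; counting standard monomials gives mu = 5. Corank 1: A-series; mu = 5 gives A_5.

A_5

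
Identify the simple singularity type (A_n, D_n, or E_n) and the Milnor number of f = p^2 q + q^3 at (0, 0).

The Hessian of f at 0 has rank 0. Corank 2; j^3 = q*(p^2 + q^2) splits into three distinct lines over C (the quadratic factor has nonzero discriminant), so D_4.

Type D4, Milnor number mu = 4.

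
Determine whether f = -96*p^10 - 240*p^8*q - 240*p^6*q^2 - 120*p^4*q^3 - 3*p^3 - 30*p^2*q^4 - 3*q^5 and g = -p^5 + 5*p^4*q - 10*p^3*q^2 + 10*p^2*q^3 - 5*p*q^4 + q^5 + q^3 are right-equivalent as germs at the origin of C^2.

Yes.

The Hessian of f at 0 is [[0, 0], [0, 0]] with rank 0, so corank 2. A Groebner basis of the Jacobian ideal J(f) in C{p,q} is {q^4, p^2}; counting standard monomials gives mu = 8. Corank 2; j^3 = -3*p^3 is a perfect cube, so E-series; the 5-jet and mu = 8 give E_8. The Hessian of g at 0 is [[0, 0], [0, 0]] with rank 0, so corank 2. A Groebner basis of the Jacobian ideal J(g) in C{p,q} is {p^4 - 4*p^3*q, q^2}; counting standard monomials gives mu = 8. Corank 2; j^3 = q^3 is a perfect cube, so E-series; the 5-jet and mu = 8 give E_8. Both have type E_8, hence right-equivalent.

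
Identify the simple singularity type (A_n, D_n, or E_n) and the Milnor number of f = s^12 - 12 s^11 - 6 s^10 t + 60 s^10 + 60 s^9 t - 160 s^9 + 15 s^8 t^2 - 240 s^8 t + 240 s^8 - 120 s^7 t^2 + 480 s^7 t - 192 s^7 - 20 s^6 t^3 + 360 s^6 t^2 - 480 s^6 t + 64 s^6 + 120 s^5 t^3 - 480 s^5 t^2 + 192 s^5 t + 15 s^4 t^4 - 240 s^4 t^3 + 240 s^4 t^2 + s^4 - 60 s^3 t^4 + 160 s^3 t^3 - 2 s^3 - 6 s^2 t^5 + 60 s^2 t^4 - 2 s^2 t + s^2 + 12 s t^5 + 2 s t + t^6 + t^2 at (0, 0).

The Hessian of f at 0 is [[2, 2], [2, 2]] with rank 1, so corank 1. A Groebner basis of the Jacobian ideal J(f) in C{s,t} is {s*t^2 + 3*s*t + s + 2*t^2 + t, -5*s*t - 2*s + t^3 - 3*t^2 - 2*t, s^2 - s - t}; counting standard monomials gives mu = 5. Corank 1: A-series; mu = 5 gives A_5.

Type A5, Milnor number mu = 5.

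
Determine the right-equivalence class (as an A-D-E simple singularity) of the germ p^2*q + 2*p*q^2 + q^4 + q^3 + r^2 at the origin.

D_5

The Hessian of f at 0 has rank 1. Corank 2; j^3 = q*(p + q)^2 has shape L^2 M (L != M), so D-series; mu = 5 gives D_5.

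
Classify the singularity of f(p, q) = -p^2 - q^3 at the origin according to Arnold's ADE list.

A_{2}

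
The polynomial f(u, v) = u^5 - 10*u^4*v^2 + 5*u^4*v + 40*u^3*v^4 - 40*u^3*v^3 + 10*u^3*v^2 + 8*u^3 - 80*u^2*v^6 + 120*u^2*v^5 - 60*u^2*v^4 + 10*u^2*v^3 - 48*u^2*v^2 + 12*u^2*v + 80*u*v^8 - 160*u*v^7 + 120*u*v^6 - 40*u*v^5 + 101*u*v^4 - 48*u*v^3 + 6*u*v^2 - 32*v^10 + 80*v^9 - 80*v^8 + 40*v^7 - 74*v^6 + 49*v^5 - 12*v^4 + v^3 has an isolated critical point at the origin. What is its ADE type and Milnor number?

Type E_8, Milnor number mu = 8.

The Hessian of f at 0 is [[0, 0], [0, 0]] with rank 0, so corank 2. A Groebner basis of the Jacobian ideal J(f) in C{u,v} is {-5*u^2/32 + u*v^3 + 5*u*v^2/8 - 5*u*v/32 + 5*v^3/16 - 5*v^2/128, u^2/4 - u*v^2 + u*v/4 + v^4 - v^3/2 + v^2/16, u^3 + 3*u^2/16 - 3*u*v^2/2 + 3*u*v/16 - 5*v^3/8 + 3*v^2/64, u^2*v - u^2/8 + 3*u*v^2/2 - u*v/8 + v^3/2 - v^2/32}; counting standard monomials gives mu = 8. Corank 2; j^3 = (2*u + v)^3 is a perfect cube, so E-series; the 5-jet and mu = 8 give E_8.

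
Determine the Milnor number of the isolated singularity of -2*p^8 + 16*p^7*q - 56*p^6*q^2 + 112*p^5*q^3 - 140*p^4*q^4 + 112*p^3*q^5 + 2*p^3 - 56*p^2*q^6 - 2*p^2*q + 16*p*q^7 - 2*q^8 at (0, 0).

9

The Hessian of f at 0 has rank 0. Corank 2; j^3 = 2*p^2*(p - q) has shape L^2 M (L != M), so D-series; mu = 9 gives D_9.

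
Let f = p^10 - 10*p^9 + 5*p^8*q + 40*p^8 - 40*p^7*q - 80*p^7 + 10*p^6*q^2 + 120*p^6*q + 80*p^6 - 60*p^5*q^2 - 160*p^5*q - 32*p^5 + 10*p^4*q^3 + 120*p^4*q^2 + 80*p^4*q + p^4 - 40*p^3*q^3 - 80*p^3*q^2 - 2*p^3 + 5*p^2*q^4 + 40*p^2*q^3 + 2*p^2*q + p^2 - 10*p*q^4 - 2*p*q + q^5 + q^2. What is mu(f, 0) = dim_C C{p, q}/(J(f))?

4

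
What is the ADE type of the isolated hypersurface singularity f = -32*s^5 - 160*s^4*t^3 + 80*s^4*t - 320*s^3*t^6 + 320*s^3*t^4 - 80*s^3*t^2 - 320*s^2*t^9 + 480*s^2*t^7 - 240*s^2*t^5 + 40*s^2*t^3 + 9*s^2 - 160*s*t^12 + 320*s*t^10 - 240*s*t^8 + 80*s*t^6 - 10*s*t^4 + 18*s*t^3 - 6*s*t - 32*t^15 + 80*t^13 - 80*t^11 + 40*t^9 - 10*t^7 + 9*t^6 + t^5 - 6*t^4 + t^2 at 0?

The Hessian of f at 0 is [[18, -6], [-6, 2]] with rank 1, so corank 1. A Groebner basis of the Jacobian ideal J(f) in C{s,t} is {s + t^3 - t/3, s^2 - t^2/9, s*t - t^2/3}; counting standard monomials gives mu = 4. Corank 1: A-series; mu = 4 gives A_4.

A4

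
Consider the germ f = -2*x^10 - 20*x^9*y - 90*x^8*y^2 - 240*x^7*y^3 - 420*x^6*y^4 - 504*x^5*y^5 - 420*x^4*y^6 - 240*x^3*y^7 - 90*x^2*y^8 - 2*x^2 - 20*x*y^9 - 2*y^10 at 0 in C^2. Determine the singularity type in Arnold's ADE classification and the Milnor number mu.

Type A_9, Milnor number mu = 9.

The Hessian of f at 0 is [[-4, 0], [0, 0]] with rank 1, so corank 1. A Groebner basis of the Jacobian ideal J(f) in C{x,y} is {y^9, x}; counting standard monomials gives mu = 9. Corank 1: A-series; mu = 9 gives A_9.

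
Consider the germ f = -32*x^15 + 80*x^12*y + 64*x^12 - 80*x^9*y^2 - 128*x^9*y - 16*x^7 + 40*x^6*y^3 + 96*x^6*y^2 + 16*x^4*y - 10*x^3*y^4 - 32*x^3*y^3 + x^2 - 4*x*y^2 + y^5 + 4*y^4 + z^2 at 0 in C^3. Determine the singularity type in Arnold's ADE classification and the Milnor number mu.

Type A_{4}, Milnor number mu = 4.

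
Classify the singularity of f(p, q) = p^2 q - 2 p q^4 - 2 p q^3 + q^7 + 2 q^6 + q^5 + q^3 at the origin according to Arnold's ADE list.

D_{4}

The Hessian of f at 0 has rank 0. Corank 2; j^3 = q*(p^2 + q^2) splits into three distinct lines over C (the quadratic factor has nonzero discriminant), so D_4.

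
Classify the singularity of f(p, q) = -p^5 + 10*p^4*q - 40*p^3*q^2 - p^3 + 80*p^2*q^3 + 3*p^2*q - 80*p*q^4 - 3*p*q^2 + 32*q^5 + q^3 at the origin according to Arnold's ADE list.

E_8

The Hessian of f at 0 is [[0, 0], [0, 0]] with rank 0, so corank 2. A Groebner basis of the Jacobian ideal J(f) in C{p,q} is {q^5, p*q^3 - 5*q^4/4, p^2 - 2*p*q + q^2}; counting standard monomials gives mu = 8. Corank 2; j^3 = -(p - q)^3 is a perfect cube, so E-series; the 5-jet and mu = 8 give E_8.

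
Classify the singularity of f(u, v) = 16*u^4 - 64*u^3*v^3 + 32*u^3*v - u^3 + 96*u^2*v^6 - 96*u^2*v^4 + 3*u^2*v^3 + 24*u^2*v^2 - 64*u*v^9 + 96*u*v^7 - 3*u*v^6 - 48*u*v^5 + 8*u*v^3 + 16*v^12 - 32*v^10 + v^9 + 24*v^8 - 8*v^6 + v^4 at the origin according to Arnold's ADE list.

The Hessian of f at 0 has rank 0. Corank 2; j^3 = -u^3 is a perfect cube, so E-series; the 4-jet and mu = 6 give E_6.

E6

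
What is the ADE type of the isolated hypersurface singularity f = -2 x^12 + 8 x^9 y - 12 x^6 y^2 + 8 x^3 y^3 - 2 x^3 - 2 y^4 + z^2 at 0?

E_6

The Hessian of f at 0 has rank 1. Corank 2; j^3 = -2*x^3 is a perfect cube, so E-series; the 4-jet and mu = 6 give E_6.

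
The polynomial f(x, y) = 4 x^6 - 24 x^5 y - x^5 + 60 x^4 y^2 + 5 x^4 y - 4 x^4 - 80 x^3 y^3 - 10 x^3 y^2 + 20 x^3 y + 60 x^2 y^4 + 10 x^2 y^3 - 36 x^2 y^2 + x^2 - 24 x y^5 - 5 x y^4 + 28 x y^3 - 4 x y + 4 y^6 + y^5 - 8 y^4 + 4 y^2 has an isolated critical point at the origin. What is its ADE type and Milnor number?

The Hessian of f at 0 has rank 1. Corank 1: A-series; mu = 4 gives A_4.

Type A_4, Milnor number mu = 4.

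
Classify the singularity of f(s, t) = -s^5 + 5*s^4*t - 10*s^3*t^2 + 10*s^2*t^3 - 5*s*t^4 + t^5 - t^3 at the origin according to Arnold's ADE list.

The Hessian of f at 0 has rank 0. Corank 2; j^3 = -t^3 is a perfect cube, so E-series; the 5-jet and mu = 8 give E_8.

E_8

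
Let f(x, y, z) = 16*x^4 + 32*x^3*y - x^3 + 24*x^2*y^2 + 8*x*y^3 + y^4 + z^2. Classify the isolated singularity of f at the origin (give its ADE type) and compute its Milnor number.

Type E_{6}, Milnor number mu = 6.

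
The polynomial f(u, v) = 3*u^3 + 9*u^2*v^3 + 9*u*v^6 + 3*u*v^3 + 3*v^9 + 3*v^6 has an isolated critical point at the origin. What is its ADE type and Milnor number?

Type E_7, Milnor number mu = 7.

The Hessian of f at 0 is [[0, 0], [0, 0]] with rank 0, so corank 2. A Groebner basis of the Jacobian ideal J(f) in C{u,v} is {u^3, u*v^2, 3*u^2 + v^3}; counting standard monomials gives mu = 7. Corank 2; j^3 = 3*u^3 is a perfect cube, so E-series; the 4-jet and mu = 7 give E_7.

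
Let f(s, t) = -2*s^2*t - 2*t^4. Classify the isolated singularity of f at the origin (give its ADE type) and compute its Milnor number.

The Hessian of f at 0 is [[0, 0], [0, 0]] with rank 0, so corank 2. A Groebner basis of the Jacobian ideal J(f) in C{s,t} is {s^3, s^2/4 + t^3, s*t}; counting standard monomials gives mu = 5. Corank 2; j^3 = -2*s^2*t has shape L^2 M (L != M), so D-series; mu = 5 gives D_5.

Type D_5, Milnor number mu = 5.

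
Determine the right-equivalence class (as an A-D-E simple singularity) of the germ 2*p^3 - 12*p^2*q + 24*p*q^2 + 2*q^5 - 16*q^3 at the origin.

E_8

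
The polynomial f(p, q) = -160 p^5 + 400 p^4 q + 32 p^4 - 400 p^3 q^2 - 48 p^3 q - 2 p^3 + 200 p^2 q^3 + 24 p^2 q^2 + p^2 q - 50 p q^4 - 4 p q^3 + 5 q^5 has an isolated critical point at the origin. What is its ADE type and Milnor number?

Type D_{6}, Milnor number mu = 6.

The Hessian of f at 0 has rank 0. Corank 2; j^3 = -p^2*(2*p - q) has shape L^2 M (L != M), so D-series; mu = 6 gives D_6.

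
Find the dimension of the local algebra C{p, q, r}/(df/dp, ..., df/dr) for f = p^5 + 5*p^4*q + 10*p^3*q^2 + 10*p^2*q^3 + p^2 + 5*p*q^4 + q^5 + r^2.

4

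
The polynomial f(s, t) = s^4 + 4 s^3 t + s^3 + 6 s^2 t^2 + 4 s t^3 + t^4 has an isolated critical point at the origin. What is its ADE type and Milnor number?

Type E_{6}, Milnor number mu = 6.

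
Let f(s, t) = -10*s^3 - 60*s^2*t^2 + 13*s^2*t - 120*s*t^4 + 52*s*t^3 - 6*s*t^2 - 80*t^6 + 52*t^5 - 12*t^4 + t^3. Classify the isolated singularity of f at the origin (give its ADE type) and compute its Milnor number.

Type D4, Milnor number mu = 4.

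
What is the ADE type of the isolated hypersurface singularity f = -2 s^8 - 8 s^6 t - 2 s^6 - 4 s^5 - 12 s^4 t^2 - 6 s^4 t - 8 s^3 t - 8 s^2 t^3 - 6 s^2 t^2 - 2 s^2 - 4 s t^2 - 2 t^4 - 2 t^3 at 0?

The Hessian of f at 0 has rank 1. Corank 1: A-series; mu = 2 gives A_2.

A2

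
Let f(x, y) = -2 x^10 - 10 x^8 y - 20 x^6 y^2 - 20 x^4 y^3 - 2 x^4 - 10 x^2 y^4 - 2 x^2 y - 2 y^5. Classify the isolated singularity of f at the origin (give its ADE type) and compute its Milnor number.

Type D6, Milnor number mu = 6.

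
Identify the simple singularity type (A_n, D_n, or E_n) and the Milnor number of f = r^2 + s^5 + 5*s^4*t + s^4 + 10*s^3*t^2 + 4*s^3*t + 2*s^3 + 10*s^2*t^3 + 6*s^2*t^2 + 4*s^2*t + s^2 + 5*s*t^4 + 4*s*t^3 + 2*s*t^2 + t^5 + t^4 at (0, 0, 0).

Type A_4, Milnor number mu = 4.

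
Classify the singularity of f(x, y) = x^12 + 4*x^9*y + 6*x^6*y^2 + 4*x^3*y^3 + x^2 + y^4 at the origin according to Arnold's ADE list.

A_3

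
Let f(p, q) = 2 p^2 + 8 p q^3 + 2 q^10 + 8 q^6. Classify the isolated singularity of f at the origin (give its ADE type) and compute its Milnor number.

Type A9, Milnor number mu = 9.

The Hessian of f at 0 is [[4, 0], [0, 0]] with rank 1, so corank 1. A Groebner basis of the Jacobian ideal J(f) in C{p,q} is {p^3, p/2 + q^3}; counting standard monomials gives mu = 9. Corank 1: A-series; mu = 9 gives A_9.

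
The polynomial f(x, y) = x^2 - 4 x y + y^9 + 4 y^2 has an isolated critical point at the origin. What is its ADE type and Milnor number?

The Hessian of f at 0 is [[2, -4], [-4, 8]] with rank 1, so corank 1. A Groebner basis of the Jacobian ideal J(f) in C{x,y} is {y^8, x - 2*y}; counting standard monomials gives mu = 8. Corank 1: A-series; mu = 8 gives A_8.

Type A8, Milnor number mu = 8.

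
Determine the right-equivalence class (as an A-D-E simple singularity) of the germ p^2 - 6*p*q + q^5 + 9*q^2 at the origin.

The Hessian of f at 0 has rank 1. Corank 1: A-series; mu = 4 gives A_4.

A_4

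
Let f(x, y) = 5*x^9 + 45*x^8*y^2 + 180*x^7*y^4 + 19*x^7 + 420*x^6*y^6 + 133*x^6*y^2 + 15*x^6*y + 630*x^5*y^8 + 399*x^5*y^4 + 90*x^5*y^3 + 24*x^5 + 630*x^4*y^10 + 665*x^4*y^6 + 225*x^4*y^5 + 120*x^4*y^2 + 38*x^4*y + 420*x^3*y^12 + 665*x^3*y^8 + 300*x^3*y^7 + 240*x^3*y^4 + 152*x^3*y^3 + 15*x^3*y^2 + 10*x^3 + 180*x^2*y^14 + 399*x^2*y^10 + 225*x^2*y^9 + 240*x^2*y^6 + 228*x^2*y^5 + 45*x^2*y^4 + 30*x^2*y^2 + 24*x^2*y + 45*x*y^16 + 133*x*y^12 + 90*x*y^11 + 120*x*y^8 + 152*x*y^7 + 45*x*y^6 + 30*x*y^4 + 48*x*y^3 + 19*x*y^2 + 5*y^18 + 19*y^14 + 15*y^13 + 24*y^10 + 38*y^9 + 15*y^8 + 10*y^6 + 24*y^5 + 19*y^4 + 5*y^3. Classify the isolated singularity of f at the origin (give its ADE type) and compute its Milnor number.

The Hessian of f at 0 has rank 0. Corank 2; j^3 = (x + y)*(10*x^2 + 14*x*y + 5*y^2) splits into three distinct lines over C (the quadratic factor has nonzero discriminant), so D_4.

Type D_{4}, Milnor number mu = 4.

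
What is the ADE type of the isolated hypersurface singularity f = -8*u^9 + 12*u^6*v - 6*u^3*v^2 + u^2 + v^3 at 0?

A_2

The Hessian of f at 0 has rank 1. Corank 1: A-series; mu = 2 gives A_2.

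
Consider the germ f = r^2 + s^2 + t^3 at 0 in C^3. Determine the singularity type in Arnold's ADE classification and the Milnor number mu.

Type A2, Milnor number mu = 2.

The Hessian of f at 0 has rank 2. Corank 1: A-series; mu = 2 gives A_2.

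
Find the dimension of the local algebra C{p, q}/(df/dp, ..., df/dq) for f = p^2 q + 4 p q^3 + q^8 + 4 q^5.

9

The Hessian of f at 0 has rank 0. Corank 2; j^3 = p^2*q has shape L^2 M (L != M), so D-series; mu = 9 gives D_9.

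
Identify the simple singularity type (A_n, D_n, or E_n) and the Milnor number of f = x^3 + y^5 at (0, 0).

Type E_{8}, Milnor number mu = 8.

The Hessian of f at 0 has rank 0. Corank 2; j^3 = x^3 is a perfect cube, so E-series; the 5-jet and mu = 8 give E_8.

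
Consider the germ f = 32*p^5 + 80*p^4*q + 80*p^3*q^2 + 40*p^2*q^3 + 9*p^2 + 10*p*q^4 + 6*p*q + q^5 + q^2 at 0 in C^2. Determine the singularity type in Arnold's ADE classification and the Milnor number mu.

Type A_4, Milnor number mu = 4.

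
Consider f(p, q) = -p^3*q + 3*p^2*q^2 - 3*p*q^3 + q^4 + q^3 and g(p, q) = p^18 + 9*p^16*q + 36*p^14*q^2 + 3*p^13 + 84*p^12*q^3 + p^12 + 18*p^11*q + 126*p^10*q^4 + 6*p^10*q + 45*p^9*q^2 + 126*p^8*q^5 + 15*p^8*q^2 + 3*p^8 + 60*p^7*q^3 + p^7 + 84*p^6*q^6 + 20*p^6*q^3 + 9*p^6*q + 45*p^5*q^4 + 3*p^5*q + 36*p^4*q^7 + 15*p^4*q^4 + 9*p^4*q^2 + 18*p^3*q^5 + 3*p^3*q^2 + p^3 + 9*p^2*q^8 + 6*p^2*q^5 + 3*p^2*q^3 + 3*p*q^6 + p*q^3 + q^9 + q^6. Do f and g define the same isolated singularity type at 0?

The Hessian of f at 0 is [[0, 0], [0, 0]] with rank 0, so corank 2. A Groebner basis of the Jacobian ideal J(f) in C{p,q} is {p^3 - 3*p*q^2 - 3*q^2, p^2*q - 2*p*q^2, q^3}; counting standard monomials gives mu = 7. Corank 2; j^3 = q^3 is a perfect cube, so E-series; the 4-jet and mu = 7 give E_7. The Hessian of g at 0 is [[0, 0], [0, 0]] with rank 0, so corank 2. A Groebner basis of the Jacobian ideal J(g) in C{p,q} is {p^3, p*q^2, 3*p^2 + q^3}; counting standard monomials gives mu = 7. Corank 2; j^3 = p^3 is a perfect cube, so E-series; the 4-jet and mu = 7 give E_7. Both have type E_7, hence right-equivalent.

Yes.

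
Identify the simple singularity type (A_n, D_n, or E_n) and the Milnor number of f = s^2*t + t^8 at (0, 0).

Type D_{9}, Milnor number mu = 9.

The Hessian of f at 0 has rank 0. Corank 2; j^3 = s^2*t has shape L^2 M (L != M), so D-series; mu = 9 gives D_9.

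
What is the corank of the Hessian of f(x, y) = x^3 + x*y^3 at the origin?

Hessian at 0 has rank 0.

2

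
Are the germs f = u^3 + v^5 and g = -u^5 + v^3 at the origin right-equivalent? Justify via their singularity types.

Yes.

The Hessian of f at 0 is [[0, 0], [0, 0]] with rank 0, so corank 2. A Groebner basis of the Jacobian ideal J(f) in C{u,v} is {v^4, u^2}; counting standard monomials gives mu = 8. Corank 2; j^3 = u^3 is a perfect cube, so E-series; the 5-jet and mu = 8 give E_8. The Hessian of g at 0 is [[0, 0], [0, 0]] with rank 0, so corank 2. A Groebner basis of the Jacobian ideal J(g) in C{u,v} is {u^4, v^2}; counting standard monomials gives mu = 8. Corank 2; j^3 = v^3 is a perfect cube, so E-series; the 5-jet and mu = 8 give E_8. Both have type E_8, hence right-equivalent.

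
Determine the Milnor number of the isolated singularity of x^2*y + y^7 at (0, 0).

8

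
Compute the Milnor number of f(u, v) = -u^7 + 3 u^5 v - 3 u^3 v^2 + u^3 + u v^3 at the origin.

The Hessian of f at 0 has rank 0. Corank 2; j^3 = u^3 is a perfect cube, so E-series; the 4-jet and mu = 7 give E_7.

7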